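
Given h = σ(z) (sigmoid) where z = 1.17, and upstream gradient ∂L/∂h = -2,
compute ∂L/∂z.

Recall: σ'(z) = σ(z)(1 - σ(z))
∂L/∂z = -0.3615

σ(1.17) = 0.7631
σ'(1.17) = σ(1.17)(1 - σ(1.17)) = 0.7631 × 0.2369 = 0.1808
∂L/∂z = ∂L/∂h · σ'(z) = -2 × 0.1808 = -0.3615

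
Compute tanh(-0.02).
-0.02

tanh(-0.02) = (e^(-0.02) - e^(0.02))/(e^(-0.02) + e^(0.02)) = -0.02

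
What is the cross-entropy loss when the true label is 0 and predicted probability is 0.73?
L = 1.309

L = -0·log(0.73) - 1·log(0.27) = -log(0.27) = 1.309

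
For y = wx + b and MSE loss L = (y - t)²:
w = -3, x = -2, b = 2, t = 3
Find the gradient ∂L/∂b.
∂L/∂b = 10

y = wx + b = (-3)(-2) + 2 = 8
∂L/∂y = 2(y - t) = 2(8 - 3) = 10
∂y/∂b = 1
∂L/∂b = ∂L/∂y · ∂y/∂b = 10 × 1 = 10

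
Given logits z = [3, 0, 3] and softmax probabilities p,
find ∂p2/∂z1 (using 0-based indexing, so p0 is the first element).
∂p2/∂z1 = -0.01185

p = softmax(z) = [0.4879, 0.02429, 0.4879]
p2 = 0.4879, p1 = 0.02429

∂p2/∂z1 = -p2 × p1 = -0.4879 × 0.02429 = -0.01185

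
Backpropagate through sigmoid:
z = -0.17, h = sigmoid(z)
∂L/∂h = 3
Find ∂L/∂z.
∂L/∂z = 0.7446

σ(-0.17) = 0.4576
σ'(-0.17) = σ(-0.17)(1 - σ(-0.17)) = 0.4576 × 0.5424 = 0.2482
∂L/∂z = ∂L/∂h · σ'(z) = 3 × 0.2482 = 0.7446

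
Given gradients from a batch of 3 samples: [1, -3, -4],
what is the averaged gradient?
Average gradient = -2

Average = (1/3)(1 + -3 + -4) = -6/3 = -2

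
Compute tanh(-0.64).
-0.5649

tanh(-0.64) = (e^(-0.64) - e^(0.64))/(e^(-0.64) + e^(0.64)) = -0.5649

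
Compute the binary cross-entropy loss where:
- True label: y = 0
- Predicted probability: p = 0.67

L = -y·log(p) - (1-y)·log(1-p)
L = 1.109

L = -0·log(0.67) - 1·log(0.33) = -log(0.33) = 1.109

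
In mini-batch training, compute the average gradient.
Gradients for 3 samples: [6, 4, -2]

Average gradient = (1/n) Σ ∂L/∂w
Average gradient = 2.667

Average = (1/3)(6 + 4 + -2) = 8/3 = 2.667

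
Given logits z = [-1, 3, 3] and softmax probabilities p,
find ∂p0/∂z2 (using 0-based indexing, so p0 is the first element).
∂p0/∂z2 = -0.004496

p = softmax(z) = [0.009075, 0.4955, 0.4955]
p0 = 0.009075, p2 = 0.4955

∂p0/∂z2 = -p0 × p2 = -0.009075 × 0.4955 = -0.004496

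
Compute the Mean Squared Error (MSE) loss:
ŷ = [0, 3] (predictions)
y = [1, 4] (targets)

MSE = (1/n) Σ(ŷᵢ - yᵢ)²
MSE = 1

MSE = (1/2)((0-1)² + (3-4)²) = (1/2)(1 + 1) = 1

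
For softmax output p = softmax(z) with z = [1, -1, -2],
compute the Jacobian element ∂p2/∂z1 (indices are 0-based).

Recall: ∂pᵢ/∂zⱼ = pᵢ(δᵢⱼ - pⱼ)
∂p2/∂z1 = -0.004797

p = softmax(z) = [0.8438, 0.1142, 0.04201]
p2 = 0.04201, p1 = 0.1142

∂p2/∂z1 = -p2 × p1 = -0.04201 × 0.1142 = -0.004797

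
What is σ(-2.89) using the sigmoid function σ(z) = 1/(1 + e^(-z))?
0.05265

sigmoid(-2.89) = 1/(1 + e^(2.89)) = 1/(1 + 17.99) = 0.05265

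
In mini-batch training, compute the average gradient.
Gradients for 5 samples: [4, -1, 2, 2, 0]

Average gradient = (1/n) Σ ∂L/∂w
Average gradient = 1.4

Average = (1/5)(4 + -1 + 2 + 2 + 0) = 7/5 = 1.4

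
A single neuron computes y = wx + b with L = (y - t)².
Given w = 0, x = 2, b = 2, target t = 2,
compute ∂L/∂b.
∂L/∂b = 0

y = wx + b = (0)(2) + 2 = 2
∂L/∂y = 2(y - t) = 2(2 - 2) = 0
∂y/∂b = 1
∂L/∂b = ∂L/∂y · ∂y/∂b = 0 × 1 = 0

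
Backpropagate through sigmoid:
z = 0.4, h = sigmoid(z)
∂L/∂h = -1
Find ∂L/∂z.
∂L/∂z = -0.2403

σ(0.4) = 0.5987
σ'(0.4) = σ(0.4)(1 - σ(0.4)) = 0.5987 × 0.4013 = 0.2403
∂L/∂z = ∂L/∂h · σ'(z) = -1 × 0.2403 = -0.2403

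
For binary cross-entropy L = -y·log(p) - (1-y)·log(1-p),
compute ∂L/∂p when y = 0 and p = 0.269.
∂L/∂p = 1.368

∂L/∂p = -y/p + (1-y)/(1-p) = 0 + 1/0.731 = 1.368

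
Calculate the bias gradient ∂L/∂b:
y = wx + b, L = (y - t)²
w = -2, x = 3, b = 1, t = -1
∂L/∂b = -8

y = wx + b = (-2)(3) + 1 = -5
∂L/∂y = 2(y - t) = 2(-5 - -1) = -8
∂y/∂b = 1
∂L/∂b = ∂L/∂y · ∂y/∂b = -8 × 1 = -8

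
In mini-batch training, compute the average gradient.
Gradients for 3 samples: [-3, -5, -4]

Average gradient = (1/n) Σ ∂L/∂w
Average gradient = -4

Average = (1/3)(-3 + -5 + -4) = -12/3 = -4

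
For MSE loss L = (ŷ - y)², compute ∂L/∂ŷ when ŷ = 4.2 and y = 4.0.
∂L/∂ŷ = 0.4

∂L/∂ŷ = 2(ŷ - y) = 2(4.2 - 4.0) = 2(0.2) = 0.4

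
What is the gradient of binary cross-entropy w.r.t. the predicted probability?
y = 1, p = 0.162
∂L/∂p = -6.173

∂L/∂p = -y/p + (1-y)/(1-p) = -1/0.162 + 0 = -6.173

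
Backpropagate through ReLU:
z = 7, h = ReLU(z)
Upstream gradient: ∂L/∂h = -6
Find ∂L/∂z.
∂L/∂z = -6

h = ReLU(7) = 7
Since z > 0: ∂h/∂z = 1
∂L/∂z = ∂L/∂h · ∂h/∂z = -6 × 1 = -6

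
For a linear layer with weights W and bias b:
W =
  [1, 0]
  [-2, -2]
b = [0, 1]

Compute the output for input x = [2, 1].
y = [2, -5]

Wx = [1×2 + 0×1, -2×2 + -2×1]
   = [2, -6]
y = Wx + b = [2 + 0, -6 + 1] = [2, -5]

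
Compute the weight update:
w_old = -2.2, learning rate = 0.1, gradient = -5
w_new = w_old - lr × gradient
w_new = -1.7

w_new = w - η·∂L/∂w = -2.2 - 0.1×(-5) = -2.2 - (-0.5) = -1.7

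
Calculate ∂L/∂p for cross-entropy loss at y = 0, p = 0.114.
∂L/∂p = 1.129

∂L/∂p = -y/p + (1-y)/(1-p) = 0 + 1/0.886 = 1.129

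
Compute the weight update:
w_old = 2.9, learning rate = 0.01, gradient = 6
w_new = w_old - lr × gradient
w_new = 2.84

w_new = w - η·∂L/∂w = 2.9 - 0.01×(6) = 2.9 - (0.06) = 2.84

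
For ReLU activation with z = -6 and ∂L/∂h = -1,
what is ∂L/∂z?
∂L/∂z = 0

h = ReLU(-6) = 0
Since z < 0: ∂h/∂z = 0
∂L/∂z = ∂L/∂h · ∂h/∂z = -1 × 0 = 0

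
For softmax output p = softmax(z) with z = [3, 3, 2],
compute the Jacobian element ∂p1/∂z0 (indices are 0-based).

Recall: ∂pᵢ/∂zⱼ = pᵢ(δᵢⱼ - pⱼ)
∂p1/∂z0 = -0.1784

p = softmax(z) = [0.4223, 0.4223, 0.1554]
p1 = 0.4223, p0 = 0.4223

∂p1/∂z0 = -p1 × p0 = -0.4223 × 0.4223 = -0.1784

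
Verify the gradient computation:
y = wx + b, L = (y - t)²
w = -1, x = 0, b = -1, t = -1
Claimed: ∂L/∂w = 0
Correct

y = (-1)(0) + -1 = -1
∂L/∂y = 2(y - t) = 2(-1 - -1) = 0
∂y/∂w = x = 0
∂L/∂w = 0 × 0 = 0

Claimed value: 0
Correct: The correct gradient is 0.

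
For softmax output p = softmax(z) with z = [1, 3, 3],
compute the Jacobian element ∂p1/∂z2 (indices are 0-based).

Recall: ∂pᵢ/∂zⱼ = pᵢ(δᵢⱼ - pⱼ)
∂p1/∂z2 = -0.2193

p = softmax(z) = [0.06338, 0.4683, 0.4683]
p1 = 0.4683, p2 = 0.4683

∂p1/∂z2 = -p1 × p2 = -0.4683 × 0.4683 = -0.2193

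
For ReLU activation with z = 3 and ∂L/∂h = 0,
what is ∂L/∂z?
∂L/∂z = 0

h = ReLU(3) = 3
Since z > 0: ∂h/∂z = 1
∂L/∂z = ∂L/∂h · ∂h/∂z = 0 × 1 = 0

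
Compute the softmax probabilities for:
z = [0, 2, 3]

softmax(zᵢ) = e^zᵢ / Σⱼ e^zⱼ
p = [0.0351, 0.2595, 0.7054]

exp(z) = [1, 7.389, 20.09]
Sum = 28.47
p = [0.0351, 0.2595, 0.7054]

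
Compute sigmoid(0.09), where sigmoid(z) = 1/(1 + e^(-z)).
0.5225

sigmoid(0.09) = 1/(1 + e^(-0.09)) = 1/(1 + 0.9139) = 0.5225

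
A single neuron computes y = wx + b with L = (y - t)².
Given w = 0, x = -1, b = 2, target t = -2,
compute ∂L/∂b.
∂L/∂b = 8

y = wx + b = (0)(-1) + 2 = 2
∂L/∂y = 2(y - t) = 2(2 - -2) = 8
∂y/∂b = 1
∂L/∂b = ∂L/∂y · ∂y/∂b = 8 × 1 = 8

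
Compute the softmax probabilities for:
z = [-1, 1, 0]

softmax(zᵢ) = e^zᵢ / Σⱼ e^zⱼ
p = [0.09, 0.6652, 0.2447]

exp(z) = [0.3679, 2.718, 1]
Sum = 4.086
p = [0.09, 0.6652, 0.2447]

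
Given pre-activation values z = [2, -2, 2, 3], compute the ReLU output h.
h = [2, 0, 2, 3]

ReLU applied element-wise: max(0,2)=2, max(0,-2)=0, max(0,2)=2, max(0,3)=3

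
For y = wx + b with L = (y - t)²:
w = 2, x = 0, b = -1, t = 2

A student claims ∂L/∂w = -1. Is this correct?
Incorrect

y = (2)(0) + -1 = -1
∂L/∂y = 2(y - t) = 2(-1 - 2) = -6
∂y/∂w = x = 0
∂L/∂w = -6 × 0 = 0

Claimed value: -1
Incorrect: The correct gradient is 0.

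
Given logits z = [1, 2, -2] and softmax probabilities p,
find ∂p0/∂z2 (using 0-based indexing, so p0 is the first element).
∂p0/∂z2 = -0.003507

p = softmax(z) = [0.2654, 0.7214, 0.01321]
p0 = 0.2654, p2 = 0.01321

∂p0/∂z2 = -p0 × p2 = -0.2654 × 0.01321 = -0.003507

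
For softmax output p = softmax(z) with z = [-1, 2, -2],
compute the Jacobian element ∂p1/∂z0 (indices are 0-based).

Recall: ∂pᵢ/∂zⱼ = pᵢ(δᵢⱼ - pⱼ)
∂p1/∂z0 = -0.04364

p = softmax(z) = [0.04661, 0.9362, 0.01715]
p1 = 0.9362, p0 = 0.04661

∂p1/∂z0 = -p1 × p0 = -0.9362 × 0.04661 = -0.04364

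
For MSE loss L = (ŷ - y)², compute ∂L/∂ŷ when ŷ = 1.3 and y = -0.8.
∂L/∂ŷ = 4.2

∂L/∂ŷ = 2(ŷ - y) = 2(1.3 - -0.8) = 2(2.1) = 4.2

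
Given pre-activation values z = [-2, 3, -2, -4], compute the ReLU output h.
h = [0, 3, 0, 0]

ReLU applied element-wise: max(0,-2)=0, max(0,3)=3, max(0,-2)=0, max(0,-4)=0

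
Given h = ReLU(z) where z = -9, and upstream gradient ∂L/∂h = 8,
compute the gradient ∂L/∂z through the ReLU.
∂L/∂z = 0

h = ReLU(-9) = 0
Since z < 0: ∂h/∂z = 0
∂L/∂z = ∂L/∂h · ∂h/∂z = 8 × 0 = 0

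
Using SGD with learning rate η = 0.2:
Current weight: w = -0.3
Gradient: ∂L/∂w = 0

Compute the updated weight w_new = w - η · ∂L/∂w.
w_new = -0.3

w_new = w - η·∂L/∂w = -0.3 - 0.2×(0) = -0.3 - (0) = -0.3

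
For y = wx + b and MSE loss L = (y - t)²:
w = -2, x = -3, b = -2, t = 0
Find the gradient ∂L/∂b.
∂L/∂b = 8

y = wx + b = (-2)(-3) + -2 = 4
∂L/∂y = 2(y - t) = 2(4 - 0) = 8
∂y/∂b = 1
∂L/∂b = ∂L/∂y · ∂y/∂b = 8 × 1 = 8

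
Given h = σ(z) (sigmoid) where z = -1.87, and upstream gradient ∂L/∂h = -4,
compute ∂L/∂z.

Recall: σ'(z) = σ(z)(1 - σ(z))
∂L/∂z = -0.4628

σ(-1.87) = 0.1335
σ'(-1.87) = σ(-1.87)(1 - σ(-1.87)) = 0.1335 × 0.8665 = 0.1157
∂L/∂z = ∂L/∂h · σ'(z) = -4 × 0.1157 = -0.4628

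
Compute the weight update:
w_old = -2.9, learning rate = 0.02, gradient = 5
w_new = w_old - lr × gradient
w_new = -3

w_new = w - η·∂L/∂w = -2.9 - 0.02×(5) = -2.9 - (0.1) = -3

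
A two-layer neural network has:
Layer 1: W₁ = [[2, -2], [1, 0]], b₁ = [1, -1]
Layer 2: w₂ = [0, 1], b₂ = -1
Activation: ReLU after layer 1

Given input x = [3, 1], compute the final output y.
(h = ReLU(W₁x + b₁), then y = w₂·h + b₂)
y = 1

Layer 1 pre-activation: z₁ = [5, 2]
After ReLU: h = [5, 2]
Layer 2 output: y = 0×5 + 1×2 + -1 = 1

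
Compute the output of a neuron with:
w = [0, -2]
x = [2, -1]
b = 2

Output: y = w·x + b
y = 4

y = (0)(2) + (-2)(-1) + 2 = 4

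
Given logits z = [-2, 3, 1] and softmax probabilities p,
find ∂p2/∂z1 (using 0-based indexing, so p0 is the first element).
∂p2/∂z1 = -0.1038

p = softmax(z) = [0.0059, 0.8756, 0.1185]
p2 = 0.1185, p1 = 0.8756

∂p2/∂z1 = -p2 × p1 = -0.1185 × 0.8756 = -0.1038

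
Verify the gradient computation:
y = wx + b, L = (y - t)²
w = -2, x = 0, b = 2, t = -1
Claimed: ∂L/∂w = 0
Correct

y = (-2)(0) + 2 = 2
∂L/∂y = 2(y - t) = 2(2 - -1) = 6
∂y/∂w = x = 0
∂L/∂w = 6 × 0 = 0

Claimed value: 0
Correct: The correct gradient is 0.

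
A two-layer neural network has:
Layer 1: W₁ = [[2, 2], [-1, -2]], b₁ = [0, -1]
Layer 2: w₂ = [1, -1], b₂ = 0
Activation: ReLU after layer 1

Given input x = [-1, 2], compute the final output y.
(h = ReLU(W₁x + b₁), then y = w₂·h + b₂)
y = 2

Layer 1 pre-activation: z₁ = [2, -4]
After ReLU: h = [2, 0]
Layer 2 output: y = 1×2 + -1×0 + 0 = 2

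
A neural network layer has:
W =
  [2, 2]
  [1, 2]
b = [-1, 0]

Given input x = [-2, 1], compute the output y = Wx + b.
y = [-3, 0]

Wx = [2×-2 + 2×1, 1×-2 + 2×1]
   = [-2, 0]
y = Wx + b = [-2 + -1, 0 + 0] = [-3, 0]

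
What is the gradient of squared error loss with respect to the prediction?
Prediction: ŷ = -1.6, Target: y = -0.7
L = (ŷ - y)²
∂L/∂ŷ = -1.8

∂L/∂ŷ = 2(ŷ - y) = 2(-1.6 - -0.7) = 2(-0.9) = -1.8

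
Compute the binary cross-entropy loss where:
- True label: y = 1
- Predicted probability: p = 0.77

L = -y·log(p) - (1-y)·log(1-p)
L = 0.2614

L = -1·log(0.77) - 0·log(0.23) = -log(0.77) = 0.2614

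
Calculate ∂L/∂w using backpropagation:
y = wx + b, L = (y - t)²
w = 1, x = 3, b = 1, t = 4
∂L/∂w = 0

y = wx + b = (1)(3) + 1 = 4
∂L/∂y = 2(y - t) = 2(4 - 4) = 0
∂y/∂w = x = 3
∂L/∂w = ∂L/∂y · ∂y/∂w = 0 × 3 = 0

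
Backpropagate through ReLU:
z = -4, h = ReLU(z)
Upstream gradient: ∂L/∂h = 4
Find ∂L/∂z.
∂L/∂z = 0

h = ReLU(-4) = 0
Since z < 0: ∂h/∂z = 0
∂L/∂z = ∂L/∂h · ∂h/∂z = 4 × 0 = 0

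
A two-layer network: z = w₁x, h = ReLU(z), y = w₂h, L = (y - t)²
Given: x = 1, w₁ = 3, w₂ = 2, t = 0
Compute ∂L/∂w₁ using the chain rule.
∂L/∂w₁ = 24

Forward pass:
z = w₁x = 3×1 = 3
h = ReLU(3) = 3
y = w₂h = 2×3 = 6

Backward pass:
∂L/∂y = 2(y - t) = 2(6 - 0) = 12
∂y/∂h = w₂ = 2
∂h/∂z = 1 (ReLU derivative)
∂z/∂w₁ = x = 1

∂L/∂w₁ = 12 × 2 × 1 × 1 = 24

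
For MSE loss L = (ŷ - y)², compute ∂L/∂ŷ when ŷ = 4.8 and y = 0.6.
∂L/∂ŷ = 8.4

∂L/∂ŷ = 2(ŷ - y) = 2(4.8 - 0.6) = 2(4.2) = 8.4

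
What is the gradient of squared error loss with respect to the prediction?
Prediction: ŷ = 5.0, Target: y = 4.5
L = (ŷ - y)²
∂L/∂ŷ = 1.0

∂L/∂ŷ = 2(ŷ - y) = 2(5.0 - 4.5) = 2(0.5) = 1.0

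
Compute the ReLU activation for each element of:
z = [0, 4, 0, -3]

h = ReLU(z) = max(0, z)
h = [0, 4, 0, 0]

ReLU applied element-wise: max(0,0)=0, max(0,4)=4, max(0,0)=0, max(0,-3)=0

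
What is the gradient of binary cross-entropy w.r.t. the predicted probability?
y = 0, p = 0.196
∂L/∂p = 1.244

∂L/∂p = -y/p + (1-y)/(1-p) = 0 + 1/0.804 = 1.244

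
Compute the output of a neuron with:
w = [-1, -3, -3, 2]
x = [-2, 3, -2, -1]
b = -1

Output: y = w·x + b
y = -4

y = (-1)(-2) + (-3)(3) + (-3)(-2) + (2)(-1) + -1 = -4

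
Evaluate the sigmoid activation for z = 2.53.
0.9262

sigmoid(2.53) = 1/(1 + e^(-2.53)) = 1/(1 + 0.07966) = 0.9262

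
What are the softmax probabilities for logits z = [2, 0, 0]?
p = [0.787, 0.1065, 0.1065]

exp(z) = [7.389, 1, 1]
Sum = 9.389
p = [0.787, 0.1065, 0.1065]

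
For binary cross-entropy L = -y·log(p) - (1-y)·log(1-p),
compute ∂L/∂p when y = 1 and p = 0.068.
∂L/∂p = -14.71

∂L/∂p = -y/p + (1-y)/(1-p) = -1/0.068 + 0 = -14.71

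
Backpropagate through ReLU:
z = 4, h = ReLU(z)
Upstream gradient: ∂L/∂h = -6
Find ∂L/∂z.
∂L/∂z = -6

h = ReLU(4) = 4
Since z > 0: ∂h/∂z = 1
∂L/∂z = ∂L/∂h · ∂h/∂z = -6 × 1 = -6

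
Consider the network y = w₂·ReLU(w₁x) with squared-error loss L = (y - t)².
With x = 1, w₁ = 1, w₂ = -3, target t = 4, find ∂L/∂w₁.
∂L/∂w₁ = 42

Forward pass:
z = w₁x = 1×1 = 1
h = ReLU(1) = 1
y = w₂h = -3×1 = -3

Backward pass:
∂L/∂y = 2(y - t) = 2(-3 - 4) = -14
∂y/∂h = w₂ = -3
∂h/∂z = 1 (ReLU derivative)
∂z/∂w₁ = x = 1

∂L/∂w₁ = -14 × -3 × 1 × 1 = 42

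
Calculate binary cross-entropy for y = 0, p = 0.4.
L = 0.5108

L = -0·log(0.4) - 1·log(0.6) = -log(0.6) = 0.5108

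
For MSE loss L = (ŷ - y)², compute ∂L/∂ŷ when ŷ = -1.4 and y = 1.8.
∂L/∂ŷ = -6.4

∂L/∂ŷ = 2(ŷ - y) = 2(-1.4 - 1.8) = 2(-3.2) = -6.4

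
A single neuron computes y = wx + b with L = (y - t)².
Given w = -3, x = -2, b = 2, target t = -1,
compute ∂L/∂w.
∂L/∂w = -36

y = wx + b = (-3)(-2) + 2 = 8
∂L/∂y = 2(y - t) = 2(8 - -1) = 18
∂y/∂w = x = -2
∂L/∂w = ∂L/∂y · ∂y/∂w = 18 × -2 = -36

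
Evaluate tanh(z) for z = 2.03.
0.9661

tanh(2.03) = (e^(2.03) - e^(-2.03))/(e^(2.03) + e^(-2.03)) = 0.9661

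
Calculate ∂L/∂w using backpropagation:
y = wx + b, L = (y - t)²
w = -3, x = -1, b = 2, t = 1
∂L/∂w = -8

y = wx + b = (-3)(-1) + 2 = 5
∂L/∂y = 2(y - t) = 2(5 - 1) = 8
∂y/∂w = x = -1
∂L/∂w = ∂L/∂y · ∂y/∂w = 8 × -1 = -8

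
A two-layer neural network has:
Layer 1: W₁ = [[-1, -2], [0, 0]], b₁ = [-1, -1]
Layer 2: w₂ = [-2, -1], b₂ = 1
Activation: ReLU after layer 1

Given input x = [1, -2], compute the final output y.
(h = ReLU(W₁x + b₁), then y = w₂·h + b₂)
y = -3

Layer 1 pre-activation: z₁ = [2, -1]
After ReLU: h = [2, 0]
Layer 2 output: y = -2×2 + -1×0 + 1 = -3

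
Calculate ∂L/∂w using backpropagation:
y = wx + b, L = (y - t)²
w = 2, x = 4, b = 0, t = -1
∂L/∂w = 72

y = wx + b = (2)(4) + 0 = 8
∂L/∂y = 2(y - t) = 2(8 - -1) = 18
∂y/∂w = x = 4
∂L/∂w = ∂L/∂y · ∂y/∂w = 18 × 4 = 72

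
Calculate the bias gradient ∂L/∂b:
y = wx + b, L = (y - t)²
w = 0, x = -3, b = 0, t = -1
∂L/∂b = 2

y = wx + b = (0)(-3) + 0 = 0
∂L/∂y = 2(y - t) = 2(0 - -1) = 2
∂y/∂b = 1
∂L/∂b = ∂L/∂y · ∂y/∂b = 2 × 1 = 2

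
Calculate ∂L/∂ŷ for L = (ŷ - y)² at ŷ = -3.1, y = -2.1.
∂L/∂ŷ = -2.0

∂L/∂ŷ = 2(ŷ - y) = 2(-3.1 - -2.1) = 2(-1.0) = -2.0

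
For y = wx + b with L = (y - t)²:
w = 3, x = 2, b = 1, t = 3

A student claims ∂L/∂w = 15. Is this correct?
Incorrect

y = (3)(2) + 1 = 7
∂L/∂y = 2(y - t) = 2(7 - 3) = 8
∂y/∂w = x = 2
∂L/∂w = 8 × 2 = 16

Claimed value: 15
Incorrect: The correct gradient is 16.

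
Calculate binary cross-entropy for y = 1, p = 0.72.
L = 0.3285

L = -1·log(0.72) - 0·log(0.28) = -log(0.72) = 0.3285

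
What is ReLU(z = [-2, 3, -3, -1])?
h = [0, 3, 0, 0]

ReLU applied element-wise: max(0,-2)=0, max(0,3)=3, max(0,-3)=0, max(0,-1)=0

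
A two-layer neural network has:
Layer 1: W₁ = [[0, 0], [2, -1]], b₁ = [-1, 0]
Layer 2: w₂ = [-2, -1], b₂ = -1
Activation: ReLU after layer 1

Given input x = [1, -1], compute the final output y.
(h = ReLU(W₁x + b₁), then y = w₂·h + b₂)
y = -4

Layer 1 pre-activation: z₁ = [-1, 3]
After ReLU: h = [0, 3]
Layer 2 output: y = -2×0 + -1×3 + -1 = -4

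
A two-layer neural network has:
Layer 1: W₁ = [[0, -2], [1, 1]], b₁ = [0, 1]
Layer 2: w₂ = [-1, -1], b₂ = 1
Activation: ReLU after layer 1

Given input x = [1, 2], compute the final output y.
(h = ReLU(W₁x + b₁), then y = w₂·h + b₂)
y = -3

Layer 1 pre-activation: z₁ = [-4, 4]
After ReLU: h = [0, 4]
Layer 2 output: y = -1×0 + -1×4 + 1 = -3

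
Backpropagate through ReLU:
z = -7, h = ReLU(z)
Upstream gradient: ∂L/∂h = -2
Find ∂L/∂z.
∂L/∂z = 0

h = ReLU(-7) = 0
Since z < 0: ∂h/∂z = 0
∂L/∂z = ∂L/∂h · ∂h/∂z = -2 × 0 = 0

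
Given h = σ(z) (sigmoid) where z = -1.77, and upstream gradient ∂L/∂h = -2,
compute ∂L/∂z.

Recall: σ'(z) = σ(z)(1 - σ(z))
∂L/∂z = -0.2487

σ(-1.77) = 0.1455
σ'(-1.77) = σ(-1.77)(1 - σ(-1.77)) = 0.1455 × 0.8545 = 0.1244
∂L/∂z = ∂L/∂h · σ'(z) = -2 × 0.1244 = -0.2487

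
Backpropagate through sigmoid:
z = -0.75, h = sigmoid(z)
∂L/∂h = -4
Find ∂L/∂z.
∂L/∂z = -0.8716

σ(-0.75) = 0.3208
σ'(-0.75) = σ(-0.75)(1 - σ(-0.75)) = 0.3208 × 0.6792 = 0.2179
∂L/∂z = ∂L/∂h · σ'(z) = -4 × 0.2179 = -0.8716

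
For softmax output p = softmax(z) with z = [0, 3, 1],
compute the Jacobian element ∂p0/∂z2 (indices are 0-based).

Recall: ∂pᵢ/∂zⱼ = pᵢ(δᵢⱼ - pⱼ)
∂p0/∂z2 = -0.004797

p = softmax(z) = [0.04201, 0.8438, 0.1142]
p0 = 0.04201, p2 = 0.1142

∂p0/∂z2 = -p0 × p2 = -0.04201 × 0.1142 = -0.004797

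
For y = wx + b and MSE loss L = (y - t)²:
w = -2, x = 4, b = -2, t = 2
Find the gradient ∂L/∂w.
∂L/∂w = -96

y = wx + b = (-2)(4) + -2 = -10
∂L/∂y = 2(y - t) = 2(-10 - 2) = -24
∂y/∂w = x = 4
∂L/∂w = ∂L/∂y · ∂y/∂w = -24 × 4 = -96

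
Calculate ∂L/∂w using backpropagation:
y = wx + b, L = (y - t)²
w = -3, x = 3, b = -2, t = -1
∂L/∂w = -60

y = wx + b = (-3)(3) + -2 = -11
∂L/∂y = 2(y - t) = 2(-11 - -1) = -20
∂y/∂w = x = 3
∂L/∂w = ∂L/∂y · ∂y/∂w = -20 × 3 = -60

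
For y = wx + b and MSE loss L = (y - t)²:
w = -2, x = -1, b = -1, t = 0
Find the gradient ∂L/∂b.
∂L/∂b = 2

y = wx + b = (-2)(-1) + -1 = 1
∂L/∂y = 2(y - t) = 2(1 - 0) = 2
∂y/∂b = 1
∂L/∂b = ∂L/∂y · ∂y/∂b = 2 × 1 = 2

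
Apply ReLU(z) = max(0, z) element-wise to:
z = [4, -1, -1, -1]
h = [4, 0, 0, 0]

ReLU applied element-wise: max(0,4)=4, max(0,-1)=0, max(0,-1)=0, max(0,-1)=0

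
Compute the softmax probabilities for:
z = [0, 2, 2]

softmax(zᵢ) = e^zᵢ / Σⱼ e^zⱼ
p = [0.0634, 0.4683, 0.4683]

exp(z) = [1, 7.389, 7.389]
Sum = 15.78
p = [0.0634, 0.4683, 0.4683]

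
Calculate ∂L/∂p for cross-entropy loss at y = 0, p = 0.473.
∂L/∂p = 1.898

∂L/∂p = -y/p + (1-y)/(1-p) = 0 + 1/0.527 = 1.898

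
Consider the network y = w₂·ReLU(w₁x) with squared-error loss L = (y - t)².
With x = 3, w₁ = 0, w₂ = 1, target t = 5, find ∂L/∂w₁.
∂L/∂w₁ = 0

Forward pass:
z = w₁x = 0×3 = 0
h = ReLU(0) = 0
y = w₂h = 1×0 = 0

Backward pass:
∂L/∂y = 2(y - t) = 2(0 - 5) = -10
∂y/∂h = w₂ = 1
∂h/∂z = 0 (ReLU derivative)
∂z/∂w₁ = x = 3

∂L/∂w₁ = -10 × 1 × 0 × 3 = 0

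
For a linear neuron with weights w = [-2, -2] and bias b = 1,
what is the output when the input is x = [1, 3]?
y = -7

y = (-2)(1) + (-2)(3) + 1 = -7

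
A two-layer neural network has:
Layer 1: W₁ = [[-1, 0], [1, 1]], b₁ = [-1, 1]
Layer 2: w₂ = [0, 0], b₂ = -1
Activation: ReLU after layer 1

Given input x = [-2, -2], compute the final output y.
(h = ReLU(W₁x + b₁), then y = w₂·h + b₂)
y = -1

Layer 1 pre-activation: z₁ = [1, -3]
After ReLU: h = [1, 0]
Layer 2 output: y = 0×1 + 0×0 + -1 = -1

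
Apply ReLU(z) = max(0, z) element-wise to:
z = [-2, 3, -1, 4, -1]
h = [0, 3, 0, 4, 0]

ReLU applied element-wise: max(0,-2)=0, max(0,3)=3, max(0,-1)=0, max(0,4)=4, max(0,-1)=0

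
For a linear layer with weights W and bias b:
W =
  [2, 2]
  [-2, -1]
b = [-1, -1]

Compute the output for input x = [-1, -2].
y = [-7, 3]

Wx = [2×-1 + 2×-2, -2×-1 + -1×-2]
   = [-6, 4]
y = Wx + b = [-6 + -1, 4 + -1] = [-7, 3]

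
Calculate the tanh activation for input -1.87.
-0.9536

tanh(-1.87) = (e^(-1.87) - e^(1.87))/(e^(-1.87) + e^(1.87)) = -0.9536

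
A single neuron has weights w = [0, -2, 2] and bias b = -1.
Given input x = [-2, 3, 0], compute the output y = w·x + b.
y = -7

y = (0)(-2) + (-2)(3) + (2)(0) + -1 = -7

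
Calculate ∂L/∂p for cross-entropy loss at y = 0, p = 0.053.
∂L/∂p = 1.056

∂L/∂p = -y/p + (1-y)/(1-p) = 0 + 1/0.947 = 1.056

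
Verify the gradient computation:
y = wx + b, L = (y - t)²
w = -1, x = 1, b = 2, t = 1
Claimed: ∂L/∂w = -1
Incorrect

y = (-1)(1) + 2 = 1
∂L/∂y = 2(y - t) = 2(1 - 1) = 0
∂y/∂w = x = 1
∂L/∂w = 0 × 1 = 0

Claimed value: -1
Incorrect: The correct gradient is 0.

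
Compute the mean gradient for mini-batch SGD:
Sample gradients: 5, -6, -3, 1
Average gradient = -0.75

Average = (1/4)(5 + -6 + -3 + 1) = -3/4 = -0.75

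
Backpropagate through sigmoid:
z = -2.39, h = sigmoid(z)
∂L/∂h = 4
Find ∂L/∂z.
∂L/∂z = 0.3076

σ(-2.39) = 0.08394
σ'(-2.39) = σ(-2.39)(1 - σ(-2.39)) = 0.08394 × 0.9161 = 0.07689
∂L/∂z = ∂L/∂h · σ'(z) = 4 × 0.07689 = 0.3076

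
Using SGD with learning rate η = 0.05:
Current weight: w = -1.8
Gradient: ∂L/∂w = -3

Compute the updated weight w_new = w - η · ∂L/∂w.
w_new = -1.65

w_new = w - η·∂L/∂w = -1.8 - 0.05×(-3) = -1.8 - (-0.15) = -1.65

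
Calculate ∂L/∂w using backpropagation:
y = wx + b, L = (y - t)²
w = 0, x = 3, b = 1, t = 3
∂L/∂w = -12

y = wx + b = (0)(3) + 1 = 1
∂L/∂y = 2(y - t) = 2(1 - 3) = -4
∂y/∂w = x = 3
∂L/∂w = ∂L/∂y · ∂y/∂w = -4 × 3 = -12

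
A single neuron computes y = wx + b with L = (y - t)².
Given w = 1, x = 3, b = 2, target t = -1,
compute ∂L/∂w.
∂L/∂w = 36

y = wx + b = (1)(3) + 2 = 5
∂L/∂y = 2(y - t) = 2(5 - -1) = 12
∂y/∂w = x = 3
∂L/∂w = ∂L/∂y · ∂y/∂w = 12 × 3 = 36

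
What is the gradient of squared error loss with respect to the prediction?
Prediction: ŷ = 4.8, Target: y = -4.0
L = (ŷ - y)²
∂L/∂ŷ = 17.6

∂L/∂ŷ = 2(ŷ - y) = 2(4.8 - -4.0) = 2(8.8) = 17.6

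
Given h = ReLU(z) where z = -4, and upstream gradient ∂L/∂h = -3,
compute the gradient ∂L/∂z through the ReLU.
∂L/∂z = 0

h = ReLU(-4) = 0
Since z < 0: ∂h/∂z = 0
∂L/∂z = ∂L/∂h · ∂h/∂z = -3 × 0 = 0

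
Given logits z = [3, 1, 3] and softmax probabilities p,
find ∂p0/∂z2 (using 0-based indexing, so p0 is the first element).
∂p0/∂z2 = -0.2193

p = softmax(z) = [0.4683, 0.06338, 0.4683]
p0 = 0.4683, p2 = 0.4683

∂p0/∂z2 = -p0 × p2 = -0.4683 × 0.4683 = -0.2193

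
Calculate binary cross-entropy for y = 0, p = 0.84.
L = 1.833

L = -0·log(0.84) - 1·log(0.16) = -log(0.16) = 1.833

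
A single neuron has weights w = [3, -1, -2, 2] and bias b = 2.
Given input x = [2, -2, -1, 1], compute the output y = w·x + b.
y = 14

y = (3)(2) + (-1)(-2) + (-2)(-1) + (2)(1) + 2 = 14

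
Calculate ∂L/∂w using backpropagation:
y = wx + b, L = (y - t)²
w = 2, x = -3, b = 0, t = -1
∂L/∂w = 30

y = wx + b = (2)(-3) + 0 = -6
∂L/∂y = 2(y - t) = 2(-6 - -1) = -10
∂y/∂w = x = -3
∂L/∂w = ∂L/∂y · ∂y/∂w = -10 × -3 = 30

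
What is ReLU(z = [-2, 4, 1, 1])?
h = [0, 4, 1, 1]

ReLU applied element-wise: max(0,-2)=0, max(0,4)=4, max(0,1)=1, max(0,1)=1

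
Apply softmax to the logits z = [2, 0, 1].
p = [0.6652, 0.09, 0.2447]

exp(z) = [7.389, 1, 2.718]
Sum = 11.11
p = [0.6652, 0.09, 0.2447]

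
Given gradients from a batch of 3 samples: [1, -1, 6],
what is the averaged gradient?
Average gradient = 2

Average = (1/3)(1 + -1 + 6) = 6/3 = 2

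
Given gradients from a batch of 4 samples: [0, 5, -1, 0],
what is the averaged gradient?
Average gradient = 1

Average = (1/4)(0 + 5 + -1 + 0) = 4/4 = 1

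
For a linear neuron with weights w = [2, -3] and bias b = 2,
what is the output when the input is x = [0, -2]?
y = 8

y = (2)(0) + (-3)(-2) + 2 = 8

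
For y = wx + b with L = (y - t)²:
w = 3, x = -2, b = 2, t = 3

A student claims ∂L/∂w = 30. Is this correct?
Incorrect

y = (3)(-2) + 2 = -4
∂L/∂y = 2(y - t) = 2(-4 - 3) = -14
∂y/∂w = x = -2
∂L/∂w = -14 × -2 = 28

Claimed value: 30
Incorrect: The correct gradient is 28.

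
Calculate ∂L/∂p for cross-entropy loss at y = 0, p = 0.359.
∂L/∂p = 1.56

∂L/∂p = -y/p + (1-y)/(1-p) = 0 + 1/0.641 = 1.56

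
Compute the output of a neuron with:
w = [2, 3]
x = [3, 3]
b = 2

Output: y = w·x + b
y = 17

y = (2)(3) + (3)(3) + 2 = 17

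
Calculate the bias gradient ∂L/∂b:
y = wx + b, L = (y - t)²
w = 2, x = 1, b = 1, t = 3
∂L/∂b = 0

y = wx + b = (2)(1) + 1 = 3
∂L/∂y = 2(y - t) = 2(3 - 3) = 0
∂y/∂b = 1
∂L/∂b = ∂L/∂y · ∂y/∂b = 0 × 1 = 0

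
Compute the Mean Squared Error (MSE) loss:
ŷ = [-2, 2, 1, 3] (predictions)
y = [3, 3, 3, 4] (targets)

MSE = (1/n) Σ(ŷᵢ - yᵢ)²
MSE = 7.75

MSE = (1/4)((-2-3)² + (2-3)² + (1-3)² + (3-4)²) = (1/4)(25 + 1 + 4 + 1) = 7.75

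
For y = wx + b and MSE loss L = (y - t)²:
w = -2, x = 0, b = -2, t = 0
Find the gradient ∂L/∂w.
∂L/∂w = 0

y = wx + b = (-2)(0) + -2 = -2
∂L/∂y = 2(y - t) = 2(-2 - 0) = -4
∂y/∂w = x = 0
∂L/∂w = ∂L/∂y · ∂y/∂w = -4 × 0 = 0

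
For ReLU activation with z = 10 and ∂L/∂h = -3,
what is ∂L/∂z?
∂L/∂z = -3

h = ReLU(10) = 10
Since z > 0: ∂h/∂z = 1
∂L/∂z = ∂L/∂h · ∂h/∂z = -3 × 1 = -3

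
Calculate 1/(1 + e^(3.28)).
0.03626

sigmoid(-3.28) = 1/(1 + e^(3.28)) = 1/(1 + 26.58) = 0.03626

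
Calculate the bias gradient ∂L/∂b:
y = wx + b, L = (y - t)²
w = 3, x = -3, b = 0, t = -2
∂L/∂b = -14

y = wx + b = (3)(-3) + 0 = -9
∂L/∂y = 2(y - t) = 2(-9 - -2) = -14
∂y/∂b = 1
∂L/∂b = ∂L/∂y · ∂y/∂b = -14 × 1 = -14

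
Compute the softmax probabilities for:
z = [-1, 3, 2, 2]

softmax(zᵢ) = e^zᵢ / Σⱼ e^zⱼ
p = [0.0104, 0.5701, 0.2097, 0.2097]

exp(z) = [0.3679, 20.09, 7.389, 7.389]
Sum = 35.23
p = [0.0104, 0.5701, 0.2097, 0.2097]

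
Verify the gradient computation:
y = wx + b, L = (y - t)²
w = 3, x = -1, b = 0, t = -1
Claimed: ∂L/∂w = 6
Incorrect

y = (3)(-1) + 0 = -3
∂L/∂y = 2(y - t) = 2(-3 - -1) = -4
∂y/∂w = x = -1
∂L/∂w = -4 × -1 = 4

Claimed value: 6
Incorrect: The correct gradient is 4.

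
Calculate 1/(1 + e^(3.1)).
0.04311

sigmoid(-3.1) = 1/(1 + e^(3.1)) = 1/(1 + 22.2) = 0.04311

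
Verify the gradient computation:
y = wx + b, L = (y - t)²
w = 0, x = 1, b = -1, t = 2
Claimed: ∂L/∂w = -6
Correct

y = (0)(1) + -1 = -1
∂L/∂y = 2(y - t) = 2(-1 - 2) = -6
∂y/∂w = x = 1
∂L/∂w = -6 × 1 = -6

Claimed value: -6
Correct: The correct gradient is -6.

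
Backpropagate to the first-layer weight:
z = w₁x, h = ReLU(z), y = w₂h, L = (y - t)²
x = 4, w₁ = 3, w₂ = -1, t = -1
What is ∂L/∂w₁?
∂L/∂w₁ = 88

Forward pass:
z = w₁x = 3×4 = 12
h = ReLU(12) = 12
y = w₂h = -1×12 = -12

Backward pass:
∂L/∂y = 2(y - t) = 2(-12 - -1) = -22
∂y/∂h = w₂ = -1
∂h/∂z = 1 (ReLU derivative)
∂z/∂w₁ = x = 4

∂L/∂w₁ = -22 × -1 × 1 × 4 = 88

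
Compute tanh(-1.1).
-0.8005

tanh(-1.1) = (e^(-1.1) - e^(1.1))/(e^(-1.1) + e^(1.1)) = -0.8005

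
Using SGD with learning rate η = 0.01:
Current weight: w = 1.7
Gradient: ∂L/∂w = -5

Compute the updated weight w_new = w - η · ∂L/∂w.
w_new = 1.75

w_new = w - η·∂L/∂w = 1.7 - 0.01×(-5) = 1.7 - (-0.05) = 1.75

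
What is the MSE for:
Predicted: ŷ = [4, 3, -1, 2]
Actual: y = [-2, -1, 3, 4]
MSE = 18

MSE = (1/4)((4--2)² + (3--1)² + (-1-3)² + (2-4)²) = (1/4)(36 + 16 + 16 + 4) = 18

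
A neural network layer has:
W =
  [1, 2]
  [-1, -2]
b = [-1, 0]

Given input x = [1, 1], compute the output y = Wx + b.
y = [2, -3]

Wx = [1×1 + 2×1, -1×1 + -2×1]
   = [3, -3]
y = Wx + b = [3 + -1, -3 + 0] = [2, -3]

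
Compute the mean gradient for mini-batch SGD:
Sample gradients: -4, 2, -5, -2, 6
Average gradient = -0.6

Average = (1/5)(-4 + 2 + -5 + -2 + 6) = -3/5 = -0.6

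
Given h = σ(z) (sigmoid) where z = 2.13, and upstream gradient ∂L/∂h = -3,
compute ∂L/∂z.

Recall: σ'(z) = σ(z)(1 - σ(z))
∂L/∂z = -0.2848

σ(2.13) = 0.8938
σ'(2.13) = σ(2.13)(1 - σ(2.13)) = 0.8938 × 0.1062 = 0.09493
∂L/∂z = ∂L/∂h · σ'(z) = -3 × 0.09493 = -0.2848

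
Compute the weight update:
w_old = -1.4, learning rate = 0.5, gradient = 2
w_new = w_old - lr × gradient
w_new = -2.4

w_new = w - η·∂L/∂w = -1.4 - 0.5×(2) = -1.4 - (1) = -2.4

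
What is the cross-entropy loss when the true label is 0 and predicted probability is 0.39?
L = 0.4943

L = -0·log(0.39) - 1·log(0.61) = -log(0.61) = 0.4943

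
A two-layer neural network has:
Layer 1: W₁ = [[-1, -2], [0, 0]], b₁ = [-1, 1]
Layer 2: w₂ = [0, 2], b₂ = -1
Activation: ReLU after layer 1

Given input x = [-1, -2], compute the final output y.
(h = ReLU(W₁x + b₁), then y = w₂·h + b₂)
y = 1

Layer 1 pre-activation: z₁ = [4, 1]
After ReLU: h = [4, 1]
Layer 2 output: y = 0×4 + 2×1 + -1 = 1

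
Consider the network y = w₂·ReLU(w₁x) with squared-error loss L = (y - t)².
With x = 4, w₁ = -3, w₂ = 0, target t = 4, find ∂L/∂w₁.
∂L/∂w₁ = 0

Forward pass:
z = w₁x = -3×4 = -12
h = ReLU(-12) = 0
y = w₂h = 0×0 = 0

Backward pass:
∂L/∂y = 2(y - t) = 2(0 - 4) = -8
∂y/∂h = w₂ = 0
∂h/∂z = 0 (ReLU derivative)
∂z/∂w₁ = x = 4

∂L/∂w₁ = -8 × 0 × 0 × 4 = 0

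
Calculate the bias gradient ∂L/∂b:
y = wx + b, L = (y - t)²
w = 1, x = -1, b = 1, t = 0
∂L/∂b = 0

y = wx + b = (1)(-1) + 1 = 0
∂L/∂y = 2(y - t) = 2(0 - 0) = 0
∂y/∂b = 1
∂L/∂b = ∂L/∂y · ∂y/∂b = 0 × 1 = 0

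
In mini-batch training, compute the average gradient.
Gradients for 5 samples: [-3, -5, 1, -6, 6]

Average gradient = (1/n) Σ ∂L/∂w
Average gradient = -1.4

Average = (1/5)(-3 + -5 + 1 + -6 + 6) = -7/5 = -1.4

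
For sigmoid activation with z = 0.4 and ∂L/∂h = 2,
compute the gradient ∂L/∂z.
∂L/∂z = 0.4805

σ(0.4) = 0.5987
σ'(0.4) = σ(0.4)(1 - σ(0.4)) = 0.5987 × 0.4013 = 0.2403
∂L/∂z = ∂L/∂h · σ'(z) = 2 × 0.2403 = 0.4805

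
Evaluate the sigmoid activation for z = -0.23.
0.4428

sigmoid(-0.23) = 1/(1 + e^(0.23)) = 1/(1 + 1.259) = 0.4428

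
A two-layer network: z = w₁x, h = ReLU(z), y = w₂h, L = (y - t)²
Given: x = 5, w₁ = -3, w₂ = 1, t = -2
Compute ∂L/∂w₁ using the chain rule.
∂L/∂w₁ = 0

Forward pass:
z = w₁x = -3×5 = -15
h = ReLU(-15) = 0
y = w₂h = 1×0 = 0

Backward pass:
∂L/∂y = 2(y - t) = 2(0 - -2) = 4
∂y/∂h = w₂ = 1
∂h/∂z = 0 (ReLU derivative)
∂z/∂w₁ = x = 5

∂L/∂w₁ = 4 × 1 × 0 × 5 = 0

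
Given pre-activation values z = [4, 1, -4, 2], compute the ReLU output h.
h = [4, 1, 0, 2]

ReLU applied element-wise: max(0,4)=4, max(0,1)=1, max(0,-4)=0, max(0,2)=2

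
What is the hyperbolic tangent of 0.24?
0.2355

tanh(0.24) = (e^(0.24) - e^(-0.24))/(e^(0.24) + e^(-0.24)) = 0.2355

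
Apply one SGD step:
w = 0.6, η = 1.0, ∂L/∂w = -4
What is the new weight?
w_new = 4.6

w_new = w - η·∂L/∂w = 0.6 - 1.0×(-4) = 0.6 - (-4) = 4.6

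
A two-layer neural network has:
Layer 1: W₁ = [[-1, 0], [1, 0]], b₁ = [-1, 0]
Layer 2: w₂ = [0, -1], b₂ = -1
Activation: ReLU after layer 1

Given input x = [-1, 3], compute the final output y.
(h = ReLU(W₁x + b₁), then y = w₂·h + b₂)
y = -1

Layer 1 pre-activation: z₁ = [0, -1]
After ReLU: h = [0, 0]
Layer 2 output: y = 0×0 + -1×0 + -1 = -1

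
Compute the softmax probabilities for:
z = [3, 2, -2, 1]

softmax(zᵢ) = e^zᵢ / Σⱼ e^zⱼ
p = [0.6623, 0.2436, 0.0045, 0.0896]

exp(z) = [20.09, 7.389, 0.1353, 2.718]
Sum = 30.33
p = [0.6623, 0.2436, 0.0045, 0.0896]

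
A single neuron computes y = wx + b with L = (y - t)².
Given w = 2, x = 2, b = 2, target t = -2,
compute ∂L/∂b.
∂L/∂b = 16

y = wx + b = (2)(2) + 2 = 6
∂L/∂y = 2(y - t) = 2(6 - -2) = 16
∂y/∂b = 1
∂L/∂b = ∂L/∂y · ∂y/∂b = 16 × 1 = 16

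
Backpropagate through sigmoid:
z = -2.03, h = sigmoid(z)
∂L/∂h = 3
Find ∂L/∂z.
∂L/∂z = 0.3078

σ(-2.03) = 0.1161
σ'(-2.03) = σ(-2.03)(1 - σ(-2.03)) = 0.1161 × 0.8839 = 0.1026
∂L/∂z = ∂L/∂h · σ'(z) = 3 × 0.1026 = 0.3078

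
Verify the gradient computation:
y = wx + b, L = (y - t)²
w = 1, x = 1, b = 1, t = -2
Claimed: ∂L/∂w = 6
Incorrect

y = (1)(1) + 1 = 2
∂L/∂y = 2(y - t) = 2(2 - -2) = 8
∂y/∂w = x = 1
∂L/∂w = 8 × 1 = 8

Claimed value: 6
Incorrect: The correct gradient is 8.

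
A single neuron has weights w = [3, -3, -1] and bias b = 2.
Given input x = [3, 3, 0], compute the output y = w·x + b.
y = 2

y = (3)(3) + (-3)(3) + (-1)(0) + 2 = 2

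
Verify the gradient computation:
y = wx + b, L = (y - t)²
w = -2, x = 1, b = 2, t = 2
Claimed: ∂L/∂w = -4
Correct

y = (-2)(1) + 2 = 0
∂L/∂y = 2(y - t) = 2(0 - 2) = -4
∂y/∂w = x = 1
∂L/∂w = -4 × 1 = -4

Claimed value: -4
Correct: The correct gradient is -4.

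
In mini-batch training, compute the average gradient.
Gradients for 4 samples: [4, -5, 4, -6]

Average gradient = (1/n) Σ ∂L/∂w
Average gradient = -0.75

Average = (1/4)(4 + -5 + 4 + -6) = -3/4 = -0.75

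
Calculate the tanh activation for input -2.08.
-0.9693

tanh(-2.08) = (e^(-2.08) - e^(2.08))/(e^(-2.08) + e^(2.08)) = -0.9693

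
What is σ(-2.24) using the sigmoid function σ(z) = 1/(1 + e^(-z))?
0.09622

sigmoid(-2.24) = 1/(1 + e^(2.24)) = 1/(1 + 9.393) = 0.09622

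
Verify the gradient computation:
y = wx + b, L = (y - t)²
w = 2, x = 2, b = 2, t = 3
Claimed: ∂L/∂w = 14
Incorrect

y = (2)(2) + 2 = 6
∂L/∂y = 2(y - t) = 2(6 - 3) = 6
∂y/∂w = x = 2
∂L/∂w = 6 × 2 = 12

Claimed value: 14
Incorrect: The correct gradient is 12.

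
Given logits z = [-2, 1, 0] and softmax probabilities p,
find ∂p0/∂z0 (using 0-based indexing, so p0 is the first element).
∂p0/∂z0 = 0.03389

p = softmax(z) = [0.03512, 0.7054, 0.2595]
p0 = 0.03512

∂p0/∂z0 = p0(1 - p0) = 0.03512 × (1 - 0.03512) = 0.03389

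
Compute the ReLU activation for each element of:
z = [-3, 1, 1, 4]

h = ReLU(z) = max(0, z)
h = [0, 1, 1, 4]

ReLU applied element-wise: max(0,-3)=0, max(0,1)=1, max(0,1)=1, max(0,4)=4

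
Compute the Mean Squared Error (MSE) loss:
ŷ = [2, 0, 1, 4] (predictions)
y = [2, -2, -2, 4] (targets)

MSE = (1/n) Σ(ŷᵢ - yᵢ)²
MSE = 3.25

MSE = (1/4)((2-2)² + (0--2)² + (1--2)² + (4-4)²) = (1/4)(0 + 4 + 9 + 0) = 3.25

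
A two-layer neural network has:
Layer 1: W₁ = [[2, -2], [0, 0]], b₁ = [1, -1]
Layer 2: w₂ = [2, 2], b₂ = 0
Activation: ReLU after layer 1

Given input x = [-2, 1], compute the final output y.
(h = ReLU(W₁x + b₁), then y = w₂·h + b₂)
y = 0

Layer 1 pre-activation: z₁ = [-5, -1]
After ReLU: h = [0, 0]
Layer 2 output: y = 2×0 + 2×0 + 0 = 0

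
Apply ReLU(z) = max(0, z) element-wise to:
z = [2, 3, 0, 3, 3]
h = [2, 3, 0, 3, 3]

ReLU applied element-wise: max(0,2)=2, max(0,3)=3, max(0,0)=0, max(0,3)=3, max(0,3)=3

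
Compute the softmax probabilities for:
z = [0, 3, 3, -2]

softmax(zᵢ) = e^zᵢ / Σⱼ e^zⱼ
p = [0.0242, 0.4863, 0.4863, 0.0033]

exp(z) = [1, 20.09, 20.09, 0.1353]
Sum = 41.31
p = [0.0242, 0.4863, 0.4863, 0.0033]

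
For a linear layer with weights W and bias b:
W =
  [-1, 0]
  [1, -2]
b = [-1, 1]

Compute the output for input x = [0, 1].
y = [-1, -1]

Wx = [-1×0 + 0×1, 1×0 + -2×1]
   = [0, -2]
y = Wx + b = [0 + -1, -2 + 1] = [-1, -1]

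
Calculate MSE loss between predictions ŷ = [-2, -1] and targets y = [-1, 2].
MSE = 5

MSE = (1/2)((-2--1)² + (-1-2)²) = (1/2)(1 + 9) = 5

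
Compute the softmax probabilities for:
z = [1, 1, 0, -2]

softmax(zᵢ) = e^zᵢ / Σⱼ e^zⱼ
p = [0.4136, 0.4136, 0.1522, 0.0206]

exp(z) = [2.718, 2.718, 1, 0.1353]
Sum = 6.572
p = [0.4136, 0.4136, 0.1522, 0.0206]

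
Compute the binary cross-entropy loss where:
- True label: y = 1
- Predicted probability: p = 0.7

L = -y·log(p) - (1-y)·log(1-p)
L = 0.3567

L = -1·log(0.7) - 0·log(0.3) = -log(0.7) = 0.3567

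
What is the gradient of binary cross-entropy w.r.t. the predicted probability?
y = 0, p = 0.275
∂L/∂p = 1.379

∂L/∂p = -y/p + (1-y)/(1-p) = 0 + 1/0.725 = 1.379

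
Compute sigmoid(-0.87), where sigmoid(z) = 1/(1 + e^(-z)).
0.2953

sigmoid(-0.87) = 1/(1 + e^(0.87)) = 1/(1 + 2.387) = 0.2953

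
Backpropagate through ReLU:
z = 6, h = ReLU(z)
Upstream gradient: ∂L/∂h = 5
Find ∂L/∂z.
∂L/∂z = 5

h = ReLU(6) = 6
Since z > 0: ∂h/∂z = 1
∂L/∂z = ∂L/∂h · ∂h/∂z = 5 × 1 = 5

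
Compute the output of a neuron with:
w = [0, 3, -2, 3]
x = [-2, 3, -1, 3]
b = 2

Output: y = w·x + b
y = 22

y = (0)(-2) + (3)(3) + (-2)(-1) + (3)(3) + 2 = 22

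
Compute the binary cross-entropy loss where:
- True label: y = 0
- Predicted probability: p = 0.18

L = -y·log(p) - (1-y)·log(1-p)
L = 0.1985

L = -0·log(0.18) - 1·log(0.82) = -log(0.82) = 0.1985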